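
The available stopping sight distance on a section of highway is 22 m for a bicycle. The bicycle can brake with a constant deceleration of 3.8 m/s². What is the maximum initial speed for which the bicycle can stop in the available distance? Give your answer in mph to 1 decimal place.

Maximum speed ≈ 28.9 mph

v²/(2a) = d ⇒ v = √(2 × 3.800 × 22) = √167.20 = 12.9306 m/s.
12.9306 m/s ÷ 0.44704 = 28.925 mph.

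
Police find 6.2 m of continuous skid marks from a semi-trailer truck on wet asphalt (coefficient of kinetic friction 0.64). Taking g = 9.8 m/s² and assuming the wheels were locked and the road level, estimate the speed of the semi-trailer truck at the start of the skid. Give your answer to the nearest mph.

Deceleration a = μg = 0.64 × 9.8 = 6.272 m/s².
v = √(2a·d) = √(2 × 6.272 × 6.2) = √77.773 = 8.8189 m/s.
= 8.8189 ÷ 0.44704 = 19.727 mph.

Initial speed ≈ 20 mph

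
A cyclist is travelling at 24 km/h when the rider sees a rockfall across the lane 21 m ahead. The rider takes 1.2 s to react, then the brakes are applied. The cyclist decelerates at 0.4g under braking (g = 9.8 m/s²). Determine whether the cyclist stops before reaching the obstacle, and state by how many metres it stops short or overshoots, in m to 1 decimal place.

Yes — it stops 7.3 m short of the obstacle

24 km/h ÷ 3.6 = 6.6667 m/s.
a = 0.4 × 9.8 = 3.920 m/s².
Reaction distance = 6.6667 × 1.2 = 8.000 m.
Braking distance = v²/(2a) = 44.445 / 7.840 = 5.669 m.
Total stopping distance = 8.000 + 5.669 = 13.669 m, vs 21 m available — it stops with 21 − 13.669 = 7.331 m to spare.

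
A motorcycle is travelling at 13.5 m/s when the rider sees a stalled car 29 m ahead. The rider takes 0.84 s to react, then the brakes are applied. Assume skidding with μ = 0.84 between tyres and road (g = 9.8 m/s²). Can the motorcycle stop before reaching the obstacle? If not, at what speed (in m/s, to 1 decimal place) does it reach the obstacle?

a = μg = 0.84 × 9.8 = 8.232 m/s².
Reaction distance = 13.5000 × 0.84 = 11.340 m.
Braking distance = v²/(2a) = 182.250 / 16.464 = 11.070 m.
Total stopping distance = 11.340 + 11.070 = 22.410 m, vs 29 m available — it stops with 29 − 22.410 = 6.590 m to spare.

Yes — it stops about 6.6 m short of the obstacle, so it never reaches it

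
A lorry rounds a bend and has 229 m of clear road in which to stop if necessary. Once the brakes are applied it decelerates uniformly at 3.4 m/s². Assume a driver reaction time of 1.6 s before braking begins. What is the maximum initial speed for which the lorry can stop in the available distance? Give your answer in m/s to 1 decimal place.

Stopping distance: v·t_r + v²/(2a) = 229 with t_r = 1.6 s and a = 3.400 m/s².
So v² + 10.880 v − 1557.20 = 0.
Positive root: v = −a·t_r + √((a·t_r)² + 2a·d) = −5.440 + √(29.594 + 1557.20) = 34.3946 m/s.

Maximum speed ≈ 34.4 m/s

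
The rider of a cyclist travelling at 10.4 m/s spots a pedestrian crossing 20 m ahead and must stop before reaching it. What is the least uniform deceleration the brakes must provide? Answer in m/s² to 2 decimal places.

v² = 2a·d ⇒ a = v²/(2d) = 10.4000² / (2 × 20.000) = 108.160 / 40.000 = 2.7040 m/s².

Required deceleration ≈ 2.70 m/s²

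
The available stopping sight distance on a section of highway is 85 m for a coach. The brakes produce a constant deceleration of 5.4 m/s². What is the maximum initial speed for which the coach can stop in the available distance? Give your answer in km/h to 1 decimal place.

Maximum speed ≈ 109.1 km/h

v²/(2a) = d ⇒ v = √(2 × 5.400 × 85) = √918.00 = 30.2985 m/s.
30.2985 m/s × 3.6 = 109.075 km/h.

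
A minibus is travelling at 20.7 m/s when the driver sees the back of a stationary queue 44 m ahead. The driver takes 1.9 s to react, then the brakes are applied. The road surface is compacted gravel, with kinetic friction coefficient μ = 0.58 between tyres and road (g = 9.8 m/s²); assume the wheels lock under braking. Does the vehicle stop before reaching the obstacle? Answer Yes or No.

No

a = μg = 0.58 × 9.8 = 5.684 m/s².
Reaction distance = 20.7000 × 1.9 = 39.330 m.
Braking distance = v²/(2a) = 428.490 / 11.368 = 37.693 m.
Total stopping distance = 39.330 + 37.693 = 77.023 m, vs 44 m available — it cannot stop in time and overshoots by 77.023 − 44 = 33.023 m.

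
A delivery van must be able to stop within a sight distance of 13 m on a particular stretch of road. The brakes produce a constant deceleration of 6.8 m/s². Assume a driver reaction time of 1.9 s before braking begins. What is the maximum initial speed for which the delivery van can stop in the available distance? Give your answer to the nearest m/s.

Stopping distance: v·t_r + v²/(2a) = 13 with t_r = 1.9 s and a = 6.800 m/s².
So v² + 25.840 v − 176.80 = 0.
Positive root: v = −a·t_r + √((a·t_r)² + 2a·d) = −12.920 + √(166.926 + 176.80) = 5.6198 m/s.

Maximum speed ≈ 6 m/s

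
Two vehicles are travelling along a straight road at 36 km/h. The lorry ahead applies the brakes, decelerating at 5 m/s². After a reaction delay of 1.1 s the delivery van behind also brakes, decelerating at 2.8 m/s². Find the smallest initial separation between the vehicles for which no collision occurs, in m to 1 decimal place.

Minimum gap ≈ 18.9 m

36 km/h ÷ 3.6 = 10.0000 m/s.
Leader travels v²/(2a_L) = 100.000 / 10.000 = 10.000 m before stopping.
Follower covers v·t_r = 10.0000 × 1.1 = 11.000 m while reacting, then v²/(2a_F) = 100.000 / 5.600 = 17.857 m while braking, for a total of 11.000 + 17.857 = 28.857 m.
Since a_F ≤ a_L and the follower starts braking later, the follower is never slower than the leader, so the closest approach is when both have stopped.
Minimum gap = 28.857 − 10.000 = 18.857 m.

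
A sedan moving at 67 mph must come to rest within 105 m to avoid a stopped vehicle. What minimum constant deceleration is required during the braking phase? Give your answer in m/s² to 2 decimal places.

Required deceleration ≈ 4.27 m/s²

67 mph × 0.44704 = 29.9517 m/s.
v² = 2a·d ⇒ a = v²/(2d) = 29.9517² / (2 × 105.000) = 897.104 / 210.000 = 4.2719 m/s².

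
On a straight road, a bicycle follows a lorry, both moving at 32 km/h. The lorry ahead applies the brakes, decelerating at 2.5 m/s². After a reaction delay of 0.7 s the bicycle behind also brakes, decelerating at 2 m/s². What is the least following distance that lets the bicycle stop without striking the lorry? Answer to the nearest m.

Minimum gap ≈ 10 m

32 km/h ÷ 3.6 = 8.8889 m/s.
Leader travels v²/(2a_L) = 79.013 / 5.000 = 15.803 m before stopping.
Follower covers v·t_r = 8.8889 × 0.7 = 6.222 m while reacting, then v²/(2a_F) = 79.013 / 4.000 = 19.753 m while braking, for a total of 6.222 + 19.753 = 25.975 m.
Since a_F ≤ a_L and the follower starts braking later, the follower is never slower than the leader, so the closest approach is when both have stopped.
Minimum gap = 25.975 − 15.803 = 10.172 m.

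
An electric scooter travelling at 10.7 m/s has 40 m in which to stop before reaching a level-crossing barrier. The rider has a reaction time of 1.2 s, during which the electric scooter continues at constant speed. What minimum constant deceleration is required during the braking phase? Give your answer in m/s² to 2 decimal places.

Required deceleration ≈ 2.11 m/s²

Distance covered during reaction = 10.7000 × 1.2 = 12.840 m.
Distance available for braking: 40 − 12.840 = 27.160 m.
v² = 2a·d ⇒ a = v²/(2d) = 10.7000² / (2 × 27.160) = 114.490 / 54.320 = 2.1077 m/s².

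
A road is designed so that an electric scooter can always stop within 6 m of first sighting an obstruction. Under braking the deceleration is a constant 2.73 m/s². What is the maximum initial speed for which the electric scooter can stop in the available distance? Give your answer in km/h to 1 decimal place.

v²/(2a) = d ⇒ v = √(2 × 2.730 × 6) = √32.76 = 5.7236 m/s.
5.7236 m/s × 3.6 = 20.605 km/h.

Maximum speed ≈ 20.6 km/h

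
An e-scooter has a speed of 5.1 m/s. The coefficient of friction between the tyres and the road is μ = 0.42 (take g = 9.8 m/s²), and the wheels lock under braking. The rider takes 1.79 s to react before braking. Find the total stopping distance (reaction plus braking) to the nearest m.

Total stopping distance ≈ 12 m

a = μg = 0.42 × 9.8 = 4.116 m/s².
Reaction distance = v·t_r = 5.1000 × 1.79 = 9.129 m.
Braking distance = v²/(2a) = 5.1000² / (2 × 4.116) = 26.010 / 8.232 = 3.160 m.
Total = 9.129 + 3.160 = 12.289 m.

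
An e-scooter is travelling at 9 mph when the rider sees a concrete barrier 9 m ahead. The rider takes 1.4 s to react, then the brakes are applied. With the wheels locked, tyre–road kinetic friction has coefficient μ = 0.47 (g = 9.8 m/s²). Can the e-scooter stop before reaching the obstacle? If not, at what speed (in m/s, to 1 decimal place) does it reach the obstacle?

9 mph × 0.44704 = 4.0234 m/s.
a = μg = 0.47 × 9.8 = 4.606 m/s².
Reaction distance = 4.0234 × 1.4 = 5.633 m.
Braking distance = v²/(2a) = 16.188 / 9.212 = 1.757 m.
Total stopping distance = 5.633 + 1.757 = 7.390 m, vs 9 m available — it stops with 9 − 7.390 = 1.610 m to spare.

Yes — it stops about 1.6 m short of the obstacle, so it never reaches it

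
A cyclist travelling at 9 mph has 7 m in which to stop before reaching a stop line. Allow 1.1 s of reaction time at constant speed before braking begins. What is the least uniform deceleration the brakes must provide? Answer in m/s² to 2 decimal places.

9 mph × 0.44704 = 4.0234 m/s.
Distance covered during reaction = 4.0234 × 1.1 = 4.426 m.
Distance available for braking: 7 − 4.426 = 2.574 m.
v² = 2a·d ⇒ a = v²/(2d) = 4.0234² / (2 × 2.574) = 16.188 / 5.148 = 3.1445 m/s².

Required deceleration ≈ 3.14 m/s²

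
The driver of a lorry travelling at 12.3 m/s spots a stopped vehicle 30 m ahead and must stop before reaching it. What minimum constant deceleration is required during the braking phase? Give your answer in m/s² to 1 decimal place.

v² = 2a·d ⇒ a = v²/(2d) = 12.3000² / (2 × 30.000) = 151.290 / 60.000 = 2.5215 m/s².

Required deceleration ≈ 2.5 m/s²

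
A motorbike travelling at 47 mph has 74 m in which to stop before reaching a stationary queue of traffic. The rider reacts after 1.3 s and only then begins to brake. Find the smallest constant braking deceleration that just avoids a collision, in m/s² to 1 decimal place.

Required deceleration ≈ 4.7 m/s²

47 mph × 0.44704 = 21.0109 m/s.
Distance covered during reaction = 21.0109 × 1.3 = 27.314 m.
Distance available for braking: 74 − 27.314 = 46.686 m.
v² = 2a·d ⇒ a = v²/(2d) = 21.0109² / (2 × 46.686) = 441.458 / 93.372 = 4.7279 m/s².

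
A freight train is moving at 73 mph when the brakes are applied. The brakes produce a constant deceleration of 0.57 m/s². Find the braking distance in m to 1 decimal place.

73 mph × 0.44704 = 32.6339 m/s.
Braking distance = v²/(2a) = 32.6339² / (2 × 0.570) = 1064.971 / 1.140 = 934.185 m.

Braking distance ≈ 934.2 m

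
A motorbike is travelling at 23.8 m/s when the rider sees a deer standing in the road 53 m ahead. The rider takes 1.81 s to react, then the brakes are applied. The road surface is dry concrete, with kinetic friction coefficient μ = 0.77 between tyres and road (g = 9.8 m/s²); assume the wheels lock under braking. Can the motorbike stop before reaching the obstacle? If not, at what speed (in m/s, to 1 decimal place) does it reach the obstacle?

a = μg = 0.77 × 9.8 = 7.546 m/s².
Reaction distance = 23.8000 × 1.81 = 43.078 m.
Braking distance needed to stop: v²/(2a) = 566.440 / 15.092 = 37.532 m, so total needed = 43.078 + 37.532 = 80.610 m > 53 m — it cannot stop.
Distance remaining when braking begins: 53 − 43.078 = 9.922 m.
v² = v₀² − 2a·d = 566.440 − 2 × 7.546 × 9.922 = 416.697 m²/s².
v = √416.697 = 20.413 m/s.

No — it strikes the obstacle at 20.4 m/s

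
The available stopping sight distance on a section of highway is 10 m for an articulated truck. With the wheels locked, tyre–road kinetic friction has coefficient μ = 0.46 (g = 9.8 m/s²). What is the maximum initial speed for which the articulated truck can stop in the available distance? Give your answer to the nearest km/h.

Maximum speed ≈ 34 km/h

a = μg = 0.46 × 9.8 = 4.508 m/s².
v²/(2a) = d ⇒ v = √(2 × 4.508 × 10) = √90.16 = 9.4953 m/s.
9.4953 m/s × 3.6 = 34.183 km/h.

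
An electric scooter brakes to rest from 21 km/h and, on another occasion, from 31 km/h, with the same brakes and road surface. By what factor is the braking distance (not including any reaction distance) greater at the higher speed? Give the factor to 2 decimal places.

Braking distance d = v²/(2a), so with a fixed, d ∝ v².
Factor = (31/21)² = 1.4762² = 2.1792.

Factor ≈ 2.18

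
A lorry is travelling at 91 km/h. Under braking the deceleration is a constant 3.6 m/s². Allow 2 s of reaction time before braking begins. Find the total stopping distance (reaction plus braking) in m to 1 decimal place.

Total stopping distance ≈ 139.3 m

91 km/h ÷ 3.6 = 25.2778 m/s.
Reaction distance = v·t_r = 25.2778 × 2 = 50.556 m.
Braking distance = v²/(2a) = 25.2778² / (2 × 3.600) = 638.967 / 7.200 = 88.745 m.
Total = 50.556 + 88.745 = 139.301 m.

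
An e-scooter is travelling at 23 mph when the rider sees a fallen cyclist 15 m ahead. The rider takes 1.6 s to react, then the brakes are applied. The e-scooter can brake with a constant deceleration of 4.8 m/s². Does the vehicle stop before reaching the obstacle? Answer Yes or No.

No

23 mph × 0.44704 = 10.2819 m/s.
Reaction distance = 10.2819 × 1.6 = 16.451 m.
Braking distance = v²/(2a) = 105.717 / 9.600 = 11.012 m.
Total stopping distance = 16.451 + 11.012 = 27.463 m, vs 15 m available — it cannot stop in time and overshoots by 27.463 − 15 = 12.463 m.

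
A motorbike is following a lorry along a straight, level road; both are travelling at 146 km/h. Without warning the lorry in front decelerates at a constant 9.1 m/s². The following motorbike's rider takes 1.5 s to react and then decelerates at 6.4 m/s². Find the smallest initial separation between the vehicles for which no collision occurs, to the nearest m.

Minimum gap ≈ 99 m

146 km/h ÷ 3.6 = 40.5556 m/s.
Leader travels v²/(2a_L) = 1644.757 / 18.200 = 90.371 m before stopping.
Follower covers v·t_r = 40.5556 × 1.5 = 60.833 m while reacting, then v²/(2a_F) = 1644.757 / 12.800 = 128.497 m while braking, for a total of 60.833 + 128.497 = 189.330 m.
Since a_F ≤ a_L and the follower starts braking later, the follower is never slower than the leader, so the closest approach is when both have stopped.
Minimum gap = 189.330 − 90.371 = 98.959 m.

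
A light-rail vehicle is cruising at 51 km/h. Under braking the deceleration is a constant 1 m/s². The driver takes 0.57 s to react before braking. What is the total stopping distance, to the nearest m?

Total stopping distance ≈ 108 m

51 km/h ÷ 3.6 = 14.1667 m/s.
Reaction distance = v·t_r = 14.1667 × 0.57 = 8.075 m.
Braking distance = v²/(2a) = 14.1667² / (2 × 1.000) = 200.695 / 2.000 = 100.347 m.
Total = 8.075 + 100.347 = 108.422 m.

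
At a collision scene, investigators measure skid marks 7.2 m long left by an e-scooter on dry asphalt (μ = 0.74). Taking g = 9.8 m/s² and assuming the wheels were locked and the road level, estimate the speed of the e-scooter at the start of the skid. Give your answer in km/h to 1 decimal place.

Initial speed ≈ 36.8 km/h

Deceleration a = μg = 0.74 × 9.8 = 7.252 m/s².
v = √(2a·d) = √(2 × 7.252 × 7.2) = √104.429 = 10.2191 m/s.
= 10.2191 × 3.6 = 36.789 km/h.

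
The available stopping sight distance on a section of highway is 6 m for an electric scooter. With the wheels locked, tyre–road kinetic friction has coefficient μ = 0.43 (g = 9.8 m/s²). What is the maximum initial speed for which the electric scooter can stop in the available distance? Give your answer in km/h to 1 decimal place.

Maximum speed ≈ 25.6 km/h

a = μg = 0.43 × 9.8 = 4.214 m/s².
v²/(2a) = d ⇒ v = √(2 × 4.214 × 6) = √50.57 = 7.1113 m/s.
7.1113 m/s × 3.6 = 25.601 km/h.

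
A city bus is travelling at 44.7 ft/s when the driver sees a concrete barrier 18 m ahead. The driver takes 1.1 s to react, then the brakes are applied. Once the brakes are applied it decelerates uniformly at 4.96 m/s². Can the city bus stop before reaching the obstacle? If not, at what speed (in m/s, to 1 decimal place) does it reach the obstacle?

44.7 ft/s × 0.3048 = 13.6246 m/s.
Reaction distance = 13.6246 × 1.1 = 14.987 m.
Braking distance needed to stop: v²/(2a) = 185.630 / 9.920 = 18.713 m, so total needed = 14.987 + 18.713 = 33.700 m > 18 m — it cannot stop.
Distance remaining when braking begins: 18 − 14.987 = 3.013 m.
v² = v₀² − 2a·d = 185.630 − 2 × 4.960 × 3.013 = 155.741 m²/s².
v = √155.741 = 12.480 m/s.

No — it strikes the obstacle at 12.5 m/s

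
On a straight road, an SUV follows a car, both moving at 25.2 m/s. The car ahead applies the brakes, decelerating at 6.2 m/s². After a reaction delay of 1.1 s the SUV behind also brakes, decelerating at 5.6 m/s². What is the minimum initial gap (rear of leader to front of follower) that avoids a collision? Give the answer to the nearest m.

Minimum gap ≈ 33 m

Leader travels v²/(2a_L) = 635.040 / 12.400 = 51.213 m before stopping.
Follower covers v·t_r = 25.2000 × 1.1 = 27.720 m while reacting, then v²/(2a_F) = 635.040 / 11.200 = 56.700 m while braking, for a total of 27.720 + 56.700 = 84.420 m.
Since a_F ≤ a_L and the follower starts braking later, the follower is never slower than the leader, so the closest approach is when both have stopped.
Minimum gap = 84.420 − 51.213 = 33.207 m.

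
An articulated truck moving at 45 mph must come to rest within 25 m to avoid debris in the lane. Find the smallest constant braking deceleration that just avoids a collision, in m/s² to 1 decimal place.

Required deceleration ≈ 8.1 m/s²

45 mph × 0.44704 = 20.1168 m/s.
v² = 2a·d ⇒ a = v²/(2d) = 20.1168² / (2 × 25.000) = 404.686 / 50.000 = 8.0937 m/s².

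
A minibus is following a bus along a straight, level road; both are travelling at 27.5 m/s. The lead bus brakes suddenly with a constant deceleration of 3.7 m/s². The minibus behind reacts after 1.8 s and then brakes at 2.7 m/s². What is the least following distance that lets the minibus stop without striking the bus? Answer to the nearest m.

Minimum gap ≈ 87 m

Leader travels v²/(2a_L) = 756.250 / 7.400 = 102.196 m before stopping.
Follower covers v·t_r = 27.5000 × 1.8 = 49.500 m while reacting, then v²/(2a_F) = 756.250 / 5.400 = 140.046 m while braking, for a total of 49.500 + 140.046 = 189.546 m.
Since a_F ≤ a_L and the follower starts braking later, the follower is never slower than the leader, so the closest approach is when both have stopped.
Minimum gap = 189.546 − 102.196 = 87.350 m.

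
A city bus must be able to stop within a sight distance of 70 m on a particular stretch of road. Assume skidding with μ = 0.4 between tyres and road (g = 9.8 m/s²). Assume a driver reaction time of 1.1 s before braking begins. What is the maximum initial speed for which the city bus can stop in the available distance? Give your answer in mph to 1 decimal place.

Maximum speed ≈ 43.6 mph

a = μg = 0.4 × 9.8 = 3.920 m/s².
Stopping distance: v·t_r + v²/(2a) = 70 with t_r = 1.1 s and a = 3.920 m/s².
So v² + 8.624 v − 548.80 = 0.
Positive root: v = −a·t_r + √((a·t_r)² + 2a·d) = −4.312 + √(18.593 + 548.80) = 19.5080 m/s.
19.5080 m/s ÷ 0.44704 = 43.638 mph.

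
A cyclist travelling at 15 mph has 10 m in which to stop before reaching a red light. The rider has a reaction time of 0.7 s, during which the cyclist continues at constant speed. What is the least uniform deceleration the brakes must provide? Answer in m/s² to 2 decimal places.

Required deceleration ≈ 4.24 m/s²

15 mph × 0.44704 = 6.7056 m/s.
Distance covered during reaction = 6.7056 × 0.7 = 4.694 m.
Distance available for braking: 10 − 4.694 = 5.306 m.
v² = 2a·d ⇒ a = v²/(2d) = 6.7056² / (2 × 5.306) = 44.965 / 10.612 = 4.2372 m/s².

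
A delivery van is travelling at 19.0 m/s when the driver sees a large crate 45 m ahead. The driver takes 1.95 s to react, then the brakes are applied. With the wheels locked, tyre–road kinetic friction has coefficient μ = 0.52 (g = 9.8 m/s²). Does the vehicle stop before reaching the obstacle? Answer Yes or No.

a = μg = 0.52 × 9.8 = 5.096 m/s².
Reaction distance = 19.0000 × 1.95 = 37.050 m.
Braking distance = v²/(2a) = 361.000 / 10.192 = 35.420 m.
Total stopping distance = 37.050 + 35.420 = 72.470 m, vs 45 m available — it cannot stop in time and overshoots by 72.470 − 45 = 27.470 m.

No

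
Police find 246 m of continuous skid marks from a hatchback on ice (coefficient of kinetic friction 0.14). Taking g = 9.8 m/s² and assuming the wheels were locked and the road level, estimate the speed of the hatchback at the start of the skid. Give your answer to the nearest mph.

Initial speed ≈ 58 mph

Deceleration a = μg = 0.14 × 9.8 = 1.372 m/s².
v = √(2a·d) = √(2 × 1.372 × 246) = √675.024 = 25.9812 m/s.
= 25.9812 ÷ 0.44704 = 58.118 mph.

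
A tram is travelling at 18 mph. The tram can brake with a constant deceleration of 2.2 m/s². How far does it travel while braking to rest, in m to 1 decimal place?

18 mph × 0.44704 = 8.0467 m/s.
Braking distance = v²/(2a) = 8.0467² / (2 × 2.200) = 64.749 / 4.400 = 14.716 m.

Braking distance ≈ 14.7 m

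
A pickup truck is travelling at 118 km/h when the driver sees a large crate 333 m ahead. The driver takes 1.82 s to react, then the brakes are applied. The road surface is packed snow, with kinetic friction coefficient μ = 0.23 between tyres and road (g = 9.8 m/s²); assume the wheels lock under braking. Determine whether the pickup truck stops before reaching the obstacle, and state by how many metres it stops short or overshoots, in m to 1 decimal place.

Yes — it stops 35.0 m short of the obstacle

118 km/h ÷ 3.6 = 32.7778 m/s.
a = μg = 0.23 × 9.8 = 2.254 m/s².
Reaction distance = 32.7778 × 1.82 = 59.656 m.
Braking distance = v²/(2a) = 1074.384 / 4.508 = 238.328 m.
Total stopping distance = 59.656 + 238.328 = 297.984 m, vs 333 m available — it stops with 333 − 297.984 = 35.016 m to spare.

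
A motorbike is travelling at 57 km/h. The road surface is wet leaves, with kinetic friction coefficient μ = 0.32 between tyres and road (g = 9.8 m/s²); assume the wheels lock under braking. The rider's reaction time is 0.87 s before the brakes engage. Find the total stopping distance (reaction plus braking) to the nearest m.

Total stopping distance ≈ 54 m

57 km/h ÷ 3.6 = 15.8333 m/s.
a = μg = 0.32 × 9.8 = 3.136 m/s².
Reaction distance = v·t_r = 15.8333 × 0.87 = 13.775 m.
Braking distance = v²/(2a) = 15.8333² / (2 × 3.136) = 250.693 / 6.272 = 39.970 m.
Total = 13.775 + 39.970 = 53.745 m.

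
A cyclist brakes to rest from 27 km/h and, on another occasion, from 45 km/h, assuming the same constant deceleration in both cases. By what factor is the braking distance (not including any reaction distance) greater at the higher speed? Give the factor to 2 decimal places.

Factor ≈ 2.78

Braking distance d = v²/(2a), so with a fixed, d ∝ v².
Factor = (45/27)² = 1.6667² = 2.7779.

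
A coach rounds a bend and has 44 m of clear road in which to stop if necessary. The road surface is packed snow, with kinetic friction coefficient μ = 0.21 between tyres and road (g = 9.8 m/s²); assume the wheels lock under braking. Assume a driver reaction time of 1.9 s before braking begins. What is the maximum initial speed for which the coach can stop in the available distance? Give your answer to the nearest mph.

Maximum speed ≈ 23 mph

a = μg = 0.21 × 9.8 = 2.058 m/s².
Stopping distance: v·t_r + v²/(2a) = 44 with t_r = 1.9 s and a = 2.058 m/s².
So v² + 7.820 v − 181.10 = 0.
Positive root: v = −a·t_r + √((a·t_r)² + 2a·d) = −3.910 + √(15.288 + 181.10) = 10.1039 m/s.
10.1039 m/s ÷ 0.44704 = 22.602 mph.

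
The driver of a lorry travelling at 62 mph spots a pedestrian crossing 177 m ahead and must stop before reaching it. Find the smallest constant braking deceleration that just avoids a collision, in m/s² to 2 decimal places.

Required deceleration ≈ 2.17 m/s²

62 mph × 0.44704 = 27.7165 m/s.
v² = 2a·d ⇒ a = v²/(2d) = 27.7165² / (2 × 177.000) = 768.204 / 354.000 = 2.1701 m/s².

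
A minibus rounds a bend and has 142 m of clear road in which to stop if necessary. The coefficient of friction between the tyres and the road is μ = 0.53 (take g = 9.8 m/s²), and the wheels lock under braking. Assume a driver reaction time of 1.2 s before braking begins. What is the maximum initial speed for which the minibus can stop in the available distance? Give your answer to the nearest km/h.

a = μg = 0.53 × 9.8 = 5.194 m/s².
Stopping distance: v·t_r + v²/(2a) = 142 with t_r = 1.2 s and a = 5.194 m/s².
So v² + 12.466 v − 1475.10 = 0.
Positive root: v = −a·t_r + √((a·t_r)² + 2a·d) = −6.233 + √(38.850 + 1475.10) = 32.6765 m/s.
32.6765 m/s × 3.6 = 117.635 km/h.

Maximum speed ≈ 118 km/h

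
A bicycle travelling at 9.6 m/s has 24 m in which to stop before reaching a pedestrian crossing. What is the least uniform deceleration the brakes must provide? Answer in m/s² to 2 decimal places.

v² = 2a·d ⇒ a = v²/(2d) = 9.6000² / (2 × 24.000) = 92.160 / 48.000 = 1.9200 m/s².

Required deceleration ≈ 1.92 m/s²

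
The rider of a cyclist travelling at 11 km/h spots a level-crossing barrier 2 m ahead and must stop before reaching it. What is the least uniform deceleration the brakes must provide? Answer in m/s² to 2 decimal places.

11 km/h ÷ 3.6 = 3.0556 m/s.
v² = 2a·d ⇒ a = v²/(2d) = 3.0556² / (2 × 2.000) = 9.337 / 4.000 = 2.3342 m/s².

Required deceleration ≈ 2.33 m/s²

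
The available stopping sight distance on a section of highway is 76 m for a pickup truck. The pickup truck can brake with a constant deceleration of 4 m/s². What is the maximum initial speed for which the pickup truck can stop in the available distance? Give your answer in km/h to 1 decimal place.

v²/(2a) = d ⇒ v = √(2 × 4.000 × 76) = √608.00 = 24.6577 m/s.
24.6577 m/s × 3.6 = 88.768 km/h.

Maximum speed ≈ 88.8 km/h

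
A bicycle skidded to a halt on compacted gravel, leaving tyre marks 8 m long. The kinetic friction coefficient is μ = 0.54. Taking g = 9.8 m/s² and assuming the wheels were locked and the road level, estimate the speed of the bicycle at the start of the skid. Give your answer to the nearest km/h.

Initial speed ≈ 33 km/h

Deceleration a = μg = 0.54 × 9.8 = 5.292 m/s².
v = √(2a·d) = √(2 × 5.292 × 8) = √84.672 = 9.2017 m/s.
= 9.2017 × 3.6 = 33.126 km/h.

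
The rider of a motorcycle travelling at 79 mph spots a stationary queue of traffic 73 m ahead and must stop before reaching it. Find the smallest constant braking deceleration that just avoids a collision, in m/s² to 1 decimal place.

Required deceleration ≈ 8.5 m/s²

79 mph × 0.44704 = 35.3162 m/s.
v² = 2a·d ⇒ a = v²/(2d) = 35.3162² / (2 × 73.000) = 1247.234 / 146.000 = 8.5427 m/s².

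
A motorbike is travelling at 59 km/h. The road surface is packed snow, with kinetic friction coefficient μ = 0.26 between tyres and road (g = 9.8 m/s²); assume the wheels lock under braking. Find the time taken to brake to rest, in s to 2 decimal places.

59 km/h ÷ 3.6 = 16.3889 m/s.
a = μg = 0.26 × 9.8 = 2.548 m/s².
Braking time = v/a = 16.3889 / 2.548 = 6.432 s.

Braking time ≈ 6.43 s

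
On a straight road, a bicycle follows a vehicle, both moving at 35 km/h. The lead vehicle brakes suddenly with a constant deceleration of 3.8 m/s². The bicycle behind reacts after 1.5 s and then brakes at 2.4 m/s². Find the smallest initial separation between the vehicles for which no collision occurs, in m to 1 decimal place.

Minimum gap ≈ 21.8 m

35 km/h ÷ 3.6 = 9.7222 m/s.
Leader travels v²/(2a_L) = 94.521 / 7.600 = 12.437 m before stopping.
Follower covers v·t_r = 9.7222 × 1.5 = 14.583 m while reacting, then v²/(2a_F) = 94.521 / 4.800 = 19.692 m while braking, for a total of 14.583 + 19.692 = 34.275 m.
Since a_F ≤ a_L and the follower starts braking later, the follower is never slower than the leader, so the closest approach is when both have stopped.
Minimum gap = 34.275 − 12.437 = 21.838 m.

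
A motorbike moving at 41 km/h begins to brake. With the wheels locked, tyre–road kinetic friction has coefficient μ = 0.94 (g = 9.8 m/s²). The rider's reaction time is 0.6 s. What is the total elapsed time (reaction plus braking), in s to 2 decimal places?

Total time ≈ 1.84 s

41 km/h ÷ 3.6 = 11.3889 m/s.
a = μg = 0.94 × 9.8 = 9.212 m/s².
Braking time = v/a = 11.3889 / 9.212 = 1.236 s.
Total = 0.6 + 1.236 = 1.836 s.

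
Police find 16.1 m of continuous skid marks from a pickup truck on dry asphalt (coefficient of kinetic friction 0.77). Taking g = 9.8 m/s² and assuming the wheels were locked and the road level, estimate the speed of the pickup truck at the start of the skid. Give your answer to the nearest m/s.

Deceleration a = μg = 0.77 × 9.8 = 7.546 m/s².
v = √(2a·d) = √(2 × 7.546 × 16.1) = √242.981 = 15.5878 m/s.

Initial speed ≈ 16 m/s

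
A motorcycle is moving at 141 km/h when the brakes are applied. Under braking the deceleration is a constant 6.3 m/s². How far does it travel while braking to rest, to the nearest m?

Braking distance ≈ 122 m

141 km/h ÷ 3.6 = 39.1667 m/s.
Braking distance = v²/(2a) = 39.1667² / (2 × 6.300) = 1534.030 / 12.600 = 121.748 m.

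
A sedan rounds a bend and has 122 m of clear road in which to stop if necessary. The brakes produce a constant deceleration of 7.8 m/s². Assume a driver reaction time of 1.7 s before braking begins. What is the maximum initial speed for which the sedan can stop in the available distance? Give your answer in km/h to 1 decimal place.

Stopping distance: v·t_r + v²/(2a) = 122 with t_r = 1.7 s and a = 7.800 m/s².
So v² + 26.520 v − 1903.20 = 0.
Positive root: v = −a·t_r + √((a·t_r)² + 2a·d) = −13.260 + √(175.828 + 1903.20) = 32.3364 m/s.
32.3364 m/s × 3.6 = 116.411 km/h.

Maximum speed ≈ 116.4 km/h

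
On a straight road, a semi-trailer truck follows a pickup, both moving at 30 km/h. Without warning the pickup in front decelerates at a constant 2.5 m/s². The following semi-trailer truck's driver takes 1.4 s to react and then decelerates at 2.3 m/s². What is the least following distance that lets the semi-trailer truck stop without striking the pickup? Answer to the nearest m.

30 km/h ÷ 3.6 = 8.3333 m/s.
Leader travels v²/(2a_L) = 69.444 / 5.000 = 13.889 m before stopping.
Follower covers v·t_r = 8.3333 × 1.4 = 11.667 m while reacting, then v²/(2a_F) = 69.444 / 4.600 = 15.097 m while braking, for a total of 11.667 + 15.097 = 26.764 m.
Since a_F ≤ a_L and the follower starts braking later, the follower is never slower than the leader, so the closest approach is when both have stopped.
Minimum gap = 26.764 − 13.889 = 12.875 m.

Minimum gap ≈ 13 m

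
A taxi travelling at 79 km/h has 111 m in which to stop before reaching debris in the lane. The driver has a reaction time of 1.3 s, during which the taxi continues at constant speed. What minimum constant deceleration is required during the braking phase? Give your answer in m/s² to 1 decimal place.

79 km/h ÷ 3.6 = 21.9444 m/s.
Distance covered during reaction = 21.9444 × 1.3 = 28.528 m.
Distance available for braking: 111 − 28.528 = 82.472 m.
v² = 2a·d ⇒ a = v²/(2d) = 21.9444² / (2 × 82.472) = 481.557 / 164.944 = 2.9195 m/s².

Required deceleration ≈ 2.9 m/s²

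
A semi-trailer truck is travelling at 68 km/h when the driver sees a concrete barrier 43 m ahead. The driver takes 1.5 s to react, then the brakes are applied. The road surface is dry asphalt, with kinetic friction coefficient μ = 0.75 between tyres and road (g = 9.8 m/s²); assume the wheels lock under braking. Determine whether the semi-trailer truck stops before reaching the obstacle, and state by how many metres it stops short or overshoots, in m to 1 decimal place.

No — it overshoots by 9.6 m

68 km/h ÷ 3.6 = 18.8889 m/s.
a = μg = 0.75 × 9.8 = 7.350 m/s².
Reaction distance = 18.8889 × 1.5 = 28.333 m.
Braking distance = v²/(2a) = 356.791 / 14.700 = 24.271 m.
Total stopping distance = 28.333 + 24.271 = 52.604 m, vs 43 m available — it cannot stop in time and overshoots by 52.604 − 43 = 9.604 m.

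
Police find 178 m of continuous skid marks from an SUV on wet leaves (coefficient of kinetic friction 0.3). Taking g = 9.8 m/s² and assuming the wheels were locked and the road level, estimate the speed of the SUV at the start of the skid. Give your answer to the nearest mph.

Deceleration a = μg = 0.3 × 9.8 = 2.940 m/s².
v = √(2a·d) = √(2 × 2.940 × 178) = √1046.640 = 32.3518 m/s.
= 32.3518 ÷ 0.44704 = 72.369 mph.

Initial speed ≈ 72 mph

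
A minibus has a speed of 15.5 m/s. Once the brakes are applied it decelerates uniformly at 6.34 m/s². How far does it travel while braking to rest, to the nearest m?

Braking distance = v²/(2a) = 15.5000² / (2 × 6.340) = 240.250 / 12.680 = 18.947 m.

Braking distance ≈ 19 m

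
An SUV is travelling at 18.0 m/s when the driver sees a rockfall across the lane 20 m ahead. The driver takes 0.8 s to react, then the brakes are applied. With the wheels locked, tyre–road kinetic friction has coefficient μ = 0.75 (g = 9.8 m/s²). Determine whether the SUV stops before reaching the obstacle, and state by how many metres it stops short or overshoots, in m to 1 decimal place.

a = μg = 0.75 × 9.8 = 7.350 m/s².
Reaction distance = 18.0000 × 0.8 = 14.400 m.
Braking distance = v²/(2a) = 324.000 / 14.700 = 22.041 m.
Total stopping distance = 14.400 + 22.041 = 36.441 m, vs 20 m available — it cannot stop in time and overshoots by 36.441 − 20 = 16.441 m.

No — it overshoots by 16.4 m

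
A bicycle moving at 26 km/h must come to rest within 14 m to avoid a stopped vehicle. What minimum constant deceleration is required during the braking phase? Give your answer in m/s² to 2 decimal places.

26 km/h ÷ 3.6 = 7.2222 m/s.
v² = 2a·d ⇒ a = v²/(2d) = 7.2222² / (2 × 14.000) = 52.160 / 28.000 = 1.8629 m/s².

Required deceleration ≈ 1.86 m/s²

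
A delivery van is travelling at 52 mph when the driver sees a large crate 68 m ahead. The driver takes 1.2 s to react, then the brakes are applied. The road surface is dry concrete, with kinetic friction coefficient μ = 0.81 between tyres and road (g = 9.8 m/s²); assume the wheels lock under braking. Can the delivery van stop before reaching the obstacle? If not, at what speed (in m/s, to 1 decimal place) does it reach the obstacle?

52 mph × 0.44704 = 23.2461 m/s.
a = μg = 0.81 × 9.8 = 7.938 m/s².
Reaction distance = 23.2461 × 1.2 = 27.895 m.
Braking distance = v²/(2a) = 540.381 / 15.876 = 34.038 m.
Total stopping distance = 27.895 + 34.038 = 61.933 m, vs 68 m available — it stops with 68 − 61.933 = 6.067 m to spare.

Yes — it stops about 6.1 m short of the obstacle, so it never reaches it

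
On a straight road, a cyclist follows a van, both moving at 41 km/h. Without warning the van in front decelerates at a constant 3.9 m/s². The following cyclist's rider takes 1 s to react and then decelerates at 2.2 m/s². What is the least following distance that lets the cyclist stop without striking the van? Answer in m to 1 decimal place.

Minimum gap ≈ 24.2 m

41 km/h ÷ 3.6 = 11.3889 m/s.
Leader travels v²/(2a_L) = 129.707 / 7.800 = 16.629 m before stopping.
Follower covers v·t_r = 11.3889 × 1 = 11.389 m while reacting, then v²/(2a_F) = 129.707 / 4.400 = 29.479 m while braking, for a total of 11.389 + 29.479 = 40.868 m.
Since a_F ≤ a_L and the follower starts braking later, the follower is never slower than the leader, so the closest approach is when both have stopped.
Minimum gap = 40.868 − 16.629 = 24.239 m.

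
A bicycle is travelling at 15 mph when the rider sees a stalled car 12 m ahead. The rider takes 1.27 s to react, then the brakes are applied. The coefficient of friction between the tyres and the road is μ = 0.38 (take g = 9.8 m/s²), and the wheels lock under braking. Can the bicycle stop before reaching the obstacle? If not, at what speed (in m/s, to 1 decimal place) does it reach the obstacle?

No — it strikes the obstacle at 4.4 m/s

15 mph × 0.44704 = 6.7056 m/s.
a = μg = 0.38 × 9.8 = 3.724 m/s².
Reaction distance = 6.7056 × 1.27 = 8.516 m.
Braking distance needed to stop: v²/(2a) = 44.965 / 7.448 = 6.037 m, so total needed = 8.516 + 6.037 = 14.553 m > 12 m — it cannot stop.
Distance remaining when braking begins: 12 − 8.516 = 3.484 m.
v² = v₀² − 2a·d = 44.965 − 2 × 3.724 × 3.484 = 19.016 m²/s².
v = √19.016 = 4.361 m/s.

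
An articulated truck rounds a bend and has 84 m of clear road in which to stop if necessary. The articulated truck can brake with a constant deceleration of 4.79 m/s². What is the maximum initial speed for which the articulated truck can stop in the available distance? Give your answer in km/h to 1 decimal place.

Maximum speed ≈ 102.1 km/h

v²/(2a) = d ⇒ v = √(2 × 4.790 × 84) = √804.72 = 28.3676 m/s.
28.3676 m/s × 3.6 = 102.123 km/h.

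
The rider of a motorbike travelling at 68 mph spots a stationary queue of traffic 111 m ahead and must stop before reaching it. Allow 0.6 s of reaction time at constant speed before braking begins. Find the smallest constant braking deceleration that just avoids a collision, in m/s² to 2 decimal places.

Required deceleration ≈ 4.98 m/s²

68 mph × 0.44704 = 30.3987 m/s.
Distance covered during reaction = 30.3987 × 0.6 = 18.239 m.
Distance available for braking: 111 − 18.239 = 92.761 m.
v² = 2a·d ⇒ a = v²/(2d) = 30.3987² / (2 × 92.761) = 924.081 / 185.522 = 4.9810 m/s².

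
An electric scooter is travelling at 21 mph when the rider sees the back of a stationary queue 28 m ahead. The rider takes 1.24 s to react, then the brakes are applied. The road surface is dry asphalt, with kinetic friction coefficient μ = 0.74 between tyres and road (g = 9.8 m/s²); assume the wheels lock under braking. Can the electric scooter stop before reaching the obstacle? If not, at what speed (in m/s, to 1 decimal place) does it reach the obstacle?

Yes — it stops about 10.3 m short of the obstacle, so it never reaches it

21 mph × 0.44704 = 9.3878 m/s.
a = μg = 0.74 × 9.8 = 7.252 m/s².
Reaction distance = 9.3878 × 1.24 = 11.641 m.
Braking distance = v²/(2a) = 88.131 / 14.504 = 6.076 m.
Total stopping distance = 11.641 + 6.076 = 17.717 m, vs 28 m available — it stops with 28 − 17.717 = 10.283 m to spare.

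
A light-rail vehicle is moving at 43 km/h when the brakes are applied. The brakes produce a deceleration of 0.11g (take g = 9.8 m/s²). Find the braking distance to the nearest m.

43 km/h ÷ 3.6 = 11.9444 m/s.
a = 0.11 × 9.8 = 1.078 m/s².
Braking distance = v²/(2a) = 11.9444² / (2 × 1.078) = 142.669 / 2.156 = 66.173 m.

Braking distance ≈ 66 m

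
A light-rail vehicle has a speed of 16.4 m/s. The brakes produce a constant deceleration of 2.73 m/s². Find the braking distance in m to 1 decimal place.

Braking distance = v²/(2a) = 16.4000² / (2 × 2.730) = 268.960 / 5.460 = 49.260 m.

Braking distance ≈ 49.3 m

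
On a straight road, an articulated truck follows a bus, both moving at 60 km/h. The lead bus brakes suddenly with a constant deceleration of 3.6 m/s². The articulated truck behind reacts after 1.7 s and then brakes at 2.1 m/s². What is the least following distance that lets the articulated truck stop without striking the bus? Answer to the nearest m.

60 km/h ÷ 3.6 = 16.6667 m/s.
Leader travels v²/(2a_L) = 277.779 / 7.200 = 38.580 m before stopping.
Follower covers v·t_r = 16.6667 × 1.7 = 28.333 m while reacting, then v²/(2a_F) = 277.779 / 4.200 = 66.138 m while braking, for a total of 28.333 + 66.138 = 94.471 m.
Since a_F ≤ a_L and the follower starts braking later, the follower is never slower than the leader, so the closest approach is when both have stopped.
Minimum gap = 94.471 − 38.580 = 55.891 m.

Minimum gap ≈ 56 m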